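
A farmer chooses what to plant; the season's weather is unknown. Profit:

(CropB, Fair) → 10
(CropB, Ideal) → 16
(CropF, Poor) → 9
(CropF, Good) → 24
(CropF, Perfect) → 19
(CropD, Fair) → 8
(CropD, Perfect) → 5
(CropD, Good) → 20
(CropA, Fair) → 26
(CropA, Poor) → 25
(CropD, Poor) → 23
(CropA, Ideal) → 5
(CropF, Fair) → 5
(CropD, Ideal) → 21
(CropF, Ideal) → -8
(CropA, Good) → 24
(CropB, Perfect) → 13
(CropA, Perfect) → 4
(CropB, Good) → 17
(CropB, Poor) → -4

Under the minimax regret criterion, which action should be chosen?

Column bests: Poor=25, Fair=26, Good=24, Ideal=21, Perfect=19.
CropB regrets: 29, 16, 7, 5, 6 → max 29
CropF regrets: 16, 21, 0, 29, 0 → max 29
CropD regrets: 2, 18, 4, 0, 14 → max 18
CropA regrets: 0, 0, 0, 16, 15 → max 16
Smallest max regret = 16 → CropA.

CropA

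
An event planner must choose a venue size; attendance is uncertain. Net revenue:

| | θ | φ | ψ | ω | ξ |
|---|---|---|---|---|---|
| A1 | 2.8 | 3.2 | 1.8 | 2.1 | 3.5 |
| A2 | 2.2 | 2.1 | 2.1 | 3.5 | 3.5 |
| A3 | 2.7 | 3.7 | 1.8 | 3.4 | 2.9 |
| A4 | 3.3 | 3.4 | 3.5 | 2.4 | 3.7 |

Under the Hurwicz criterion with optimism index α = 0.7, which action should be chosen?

A1: 0.7·3.5 + 0.3·1.8 = 2.99
A2: 0.7·3.5 + 0.3·2.1 = 3.08
A3: 0.7·3.7 + 0.3·1.8 = 3.13
A4: 0.7·3.7 + 0.3·2.4 = 3.31
Highest Hurwicz score = 3.31 → A4.

A4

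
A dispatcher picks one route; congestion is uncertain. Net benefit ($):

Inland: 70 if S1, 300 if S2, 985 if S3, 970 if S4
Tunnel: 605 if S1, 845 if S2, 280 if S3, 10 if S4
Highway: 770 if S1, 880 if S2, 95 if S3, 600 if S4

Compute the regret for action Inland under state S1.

700

Best payoff under S1 is 770.
Regret = 770 − 70 = 700.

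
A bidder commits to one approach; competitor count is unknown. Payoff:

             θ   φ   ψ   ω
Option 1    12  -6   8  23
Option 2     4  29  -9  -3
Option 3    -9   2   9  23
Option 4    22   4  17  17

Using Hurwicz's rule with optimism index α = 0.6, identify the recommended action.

Option 1: 0.6·23 + 0.4·(-6) = 11.4
Option 2: 0.6·29 + 0.4·(-9) = 13.8
Option 3: 0.6·23 + 0.4·(-9) = 10.2
Option 4: 0.6·22 + 0.4·4 = 14.8
Highest Hurwicz score = 14.8 → Option 4.

Option 4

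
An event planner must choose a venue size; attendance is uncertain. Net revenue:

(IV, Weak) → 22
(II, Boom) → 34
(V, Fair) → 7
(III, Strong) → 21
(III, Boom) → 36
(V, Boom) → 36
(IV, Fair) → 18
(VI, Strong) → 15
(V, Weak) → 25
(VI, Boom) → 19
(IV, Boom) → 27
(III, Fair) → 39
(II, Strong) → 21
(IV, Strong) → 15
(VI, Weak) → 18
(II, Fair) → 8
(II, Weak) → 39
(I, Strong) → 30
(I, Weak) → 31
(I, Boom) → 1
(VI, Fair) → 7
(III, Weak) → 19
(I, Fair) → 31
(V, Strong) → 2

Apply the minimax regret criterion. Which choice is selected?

III

Column bests: Weak=39, Fair=39, Strong=30, Boom=36.
I regrets: 8, 8, 0, 35 → max 35
II regrets: 0, 31, 9, 2 → max 31
III regrets: 20, 0, 9, 0 → max 20
IV regrets: 17, 21, 15, 9 → max 21
V regrets: 14, 32, 28, 0 → max 32
VI regrets: 21, 32, 15, 17 → max 32
Smallest max regret = 20 → III.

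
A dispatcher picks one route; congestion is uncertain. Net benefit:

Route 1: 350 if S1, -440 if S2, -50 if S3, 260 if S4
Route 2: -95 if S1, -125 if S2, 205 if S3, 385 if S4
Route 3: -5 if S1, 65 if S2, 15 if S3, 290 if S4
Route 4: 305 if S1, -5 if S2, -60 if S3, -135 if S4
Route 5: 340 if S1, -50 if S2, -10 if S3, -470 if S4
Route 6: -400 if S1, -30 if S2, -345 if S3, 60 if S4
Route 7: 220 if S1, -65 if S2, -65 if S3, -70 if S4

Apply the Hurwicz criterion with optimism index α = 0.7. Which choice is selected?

Route 1: 0.7·350 + 0.3·(-440) = 113
Route 2: 0.7·385 + 0.3·(-125) = 232
Route 3: 0.7·290 + 0.3·(-5) = 201.5
Route 4: 0.7·305 + 0.3·(-135) = 173
Route 5: 0.7·340 + 0.3·(-470) = 97
Route 6: 0.7·60 + 0.3·(-400) = -78
Route 7: 0.7·220 + 0.3·(-70) = 133
Highest Hurwicz score = 232 → Route 2.

Route 2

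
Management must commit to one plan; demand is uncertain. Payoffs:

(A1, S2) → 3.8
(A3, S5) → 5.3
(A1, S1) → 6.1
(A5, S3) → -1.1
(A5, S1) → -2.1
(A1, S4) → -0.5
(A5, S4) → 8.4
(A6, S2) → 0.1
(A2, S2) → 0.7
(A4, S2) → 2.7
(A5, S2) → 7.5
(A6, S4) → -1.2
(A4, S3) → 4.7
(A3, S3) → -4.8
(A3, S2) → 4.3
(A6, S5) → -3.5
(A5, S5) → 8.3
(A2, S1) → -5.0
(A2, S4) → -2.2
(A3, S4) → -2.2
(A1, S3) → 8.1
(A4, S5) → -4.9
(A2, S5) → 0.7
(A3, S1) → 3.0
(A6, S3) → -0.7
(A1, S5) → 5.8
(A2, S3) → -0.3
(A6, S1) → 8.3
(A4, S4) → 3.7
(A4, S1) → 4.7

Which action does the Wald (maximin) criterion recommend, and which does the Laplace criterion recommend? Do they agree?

maximin → A1; laplace → A1 (agree)

Row minima: A1=-0.5, A2=-5.0, A3=-4.8, A4=-4.9, A5=-2.1, A6=-3.5
Best worst-case = -0.5 → A1.
Row averages: A1=4.66, A2=-1.22, A3=1.12, A4=2.18, A5=4.2, A6=0.6
Highest average = 4.66 → A1.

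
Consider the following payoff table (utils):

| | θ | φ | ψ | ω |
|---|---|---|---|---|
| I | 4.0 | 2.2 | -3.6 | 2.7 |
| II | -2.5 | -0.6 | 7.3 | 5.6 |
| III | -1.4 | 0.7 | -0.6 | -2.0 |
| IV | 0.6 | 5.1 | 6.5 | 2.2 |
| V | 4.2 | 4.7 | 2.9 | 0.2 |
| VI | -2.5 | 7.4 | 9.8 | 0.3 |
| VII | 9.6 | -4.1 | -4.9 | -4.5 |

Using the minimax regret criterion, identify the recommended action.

Column bests: θ=9.6, φ=7.4, ψ=9.8, ω=5.6.
I regrets: 5.6, 5.2, 13.4, 2.9 → max 13.4
II regrets: 12.1, 8.0, 2.5, 0.0 → max 12.1
III regrets: 11.0, 6.7, 10.4, 7.6 → max 11.0
IV regrets: 9.0, 2.3, 3.3, 3.4 → max 9.0
V regrets: 5.4, 2.7, 6.9, 5.4 → max 6.9
VI regrets: 12.1, 0.0, 0.0, 5.3 → max 12.1
VII regrets: 0.0, 11.5, 14.7, 10.1 → max 14.7
Smallest max regret = 6.9 → V.

V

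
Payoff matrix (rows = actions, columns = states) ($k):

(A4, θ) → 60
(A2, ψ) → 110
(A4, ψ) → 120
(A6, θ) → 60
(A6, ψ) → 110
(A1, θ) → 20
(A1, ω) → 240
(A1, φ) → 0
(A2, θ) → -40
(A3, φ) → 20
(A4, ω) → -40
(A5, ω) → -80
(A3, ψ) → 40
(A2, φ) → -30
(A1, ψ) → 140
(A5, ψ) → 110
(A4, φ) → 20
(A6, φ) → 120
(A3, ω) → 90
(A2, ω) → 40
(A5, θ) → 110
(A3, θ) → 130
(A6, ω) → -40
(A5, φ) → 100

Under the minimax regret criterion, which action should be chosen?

A1

Column bests: θ=130, φ=120, ψ=140, ω=240.
A1 regrets: 110, 120, 0, 0 → max 120
A2 regrets: 170, 150, 30, 200 → max 200
A3 regrets: 0, 100, 100, 150 → max 150
A4 regrets: 70, 100, 20, 280 → max 280
A5 regrets: 20, 20, 30, 320 → max 320
A6 regrets: 70, 0, 30, 280 → max 280
Smallest max regret = 120 → A1.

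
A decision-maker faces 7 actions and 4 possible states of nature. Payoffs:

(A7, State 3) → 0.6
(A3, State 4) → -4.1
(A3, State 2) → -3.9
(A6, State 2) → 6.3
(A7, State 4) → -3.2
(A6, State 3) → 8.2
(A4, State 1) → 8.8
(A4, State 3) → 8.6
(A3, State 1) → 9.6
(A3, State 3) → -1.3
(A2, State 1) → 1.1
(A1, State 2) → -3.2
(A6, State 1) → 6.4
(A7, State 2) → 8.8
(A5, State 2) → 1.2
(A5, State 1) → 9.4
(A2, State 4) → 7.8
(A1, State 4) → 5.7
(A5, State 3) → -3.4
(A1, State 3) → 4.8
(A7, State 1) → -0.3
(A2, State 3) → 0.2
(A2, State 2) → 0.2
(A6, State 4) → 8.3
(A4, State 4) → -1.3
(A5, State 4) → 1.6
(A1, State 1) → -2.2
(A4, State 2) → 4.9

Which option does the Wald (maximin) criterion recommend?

A6

Row minima: A1=-3.2, A2=0.2, A3=-4.1, A4=-1.3, A5=-3.4, A6=6.3, A7=-3.2
Best worst-case = 6.3 → A6.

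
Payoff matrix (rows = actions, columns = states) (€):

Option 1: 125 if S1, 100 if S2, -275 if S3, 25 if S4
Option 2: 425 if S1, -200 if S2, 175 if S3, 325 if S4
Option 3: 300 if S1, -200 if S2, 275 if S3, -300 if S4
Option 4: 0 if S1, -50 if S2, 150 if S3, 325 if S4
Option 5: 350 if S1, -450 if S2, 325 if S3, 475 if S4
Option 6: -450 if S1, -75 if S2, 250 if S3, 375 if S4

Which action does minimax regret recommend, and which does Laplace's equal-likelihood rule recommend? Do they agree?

Column bests: S1=425, S2=100, S3=325, S4=475.
Option 1 regrets: 300, 0, 600, 450 → max 600
Option 2 regrets: 0, 300, 150, 150 → max 300
Option 3 regrets: 125, 300, 50, 775 → max 775
Option 4 regrets: 425, 150, 175, 150 → max 425
Option 5 regrets: 75, 550, 0, 0 → max 550
Option 6 regrets: 875, 175, 75, 100 → max 875
Smallest max regret = 300 → Option 2.
Row averages: Option 1=-6.25, Option 2=181.25, Option 3=18.75, Option 4=106.25, Option 5=175, Option 6=25
Highest average = 181.25 → Option 2.

minimax regret → Option 2; laplace → Option 2 (agree)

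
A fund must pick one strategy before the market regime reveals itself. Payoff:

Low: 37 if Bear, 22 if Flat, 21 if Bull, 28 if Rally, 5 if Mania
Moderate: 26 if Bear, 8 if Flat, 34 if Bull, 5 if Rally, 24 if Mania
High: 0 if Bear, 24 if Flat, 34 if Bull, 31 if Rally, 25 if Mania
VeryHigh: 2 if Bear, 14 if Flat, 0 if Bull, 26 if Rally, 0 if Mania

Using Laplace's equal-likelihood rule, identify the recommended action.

Row averages: Low=22.6, Moderate=19.4, High=22.8, VeryHigh=8.4
Highest average = 22.8 → High.

High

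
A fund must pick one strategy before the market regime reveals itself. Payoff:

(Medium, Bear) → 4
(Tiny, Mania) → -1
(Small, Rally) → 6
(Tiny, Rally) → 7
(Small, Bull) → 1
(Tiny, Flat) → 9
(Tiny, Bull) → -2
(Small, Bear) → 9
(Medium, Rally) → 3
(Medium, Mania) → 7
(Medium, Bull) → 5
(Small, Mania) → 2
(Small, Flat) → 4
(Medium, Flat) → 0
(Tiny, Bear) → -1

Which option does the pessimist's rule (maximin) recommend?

Small

Row minima: Tiny=-2, Small=1, Medium=0
Best worst-case = 1 → Small.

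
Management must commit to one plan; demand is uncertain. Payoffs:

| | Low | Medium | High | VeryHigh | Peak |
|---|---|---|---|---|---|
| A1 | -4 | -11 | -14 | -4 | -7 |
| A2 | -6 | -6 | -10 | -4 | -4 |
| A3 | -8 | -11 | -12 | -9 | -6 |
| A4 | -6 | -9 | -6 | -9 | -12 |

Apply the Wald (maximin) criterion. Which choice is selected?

A2

Row minima: A1=-14, A2=-10, A3=-12, A4=-12
Best worst-case = -10 → A2.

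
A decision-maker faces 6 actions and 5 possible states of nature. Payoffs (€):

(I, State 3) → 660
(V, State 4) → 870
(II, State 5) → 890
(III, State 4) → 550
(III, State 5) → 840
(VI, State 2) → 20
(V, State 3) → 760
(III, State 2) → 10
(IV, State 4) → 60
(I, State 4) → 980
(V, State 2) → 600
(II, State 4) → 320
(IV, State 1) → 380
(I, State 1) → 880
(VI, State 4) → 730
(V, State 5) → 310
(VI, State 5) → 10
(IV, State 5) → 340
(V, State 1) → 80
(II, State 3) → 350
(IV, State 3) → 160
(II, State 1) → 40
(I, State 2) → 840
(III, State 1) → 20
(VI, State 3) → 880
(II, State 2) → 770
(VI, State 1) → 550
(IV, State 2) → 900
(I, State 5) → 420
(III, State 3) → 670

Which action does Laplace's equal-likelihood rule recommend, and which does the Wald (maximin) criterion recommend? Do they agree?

Row averages: I=756, II=474, III=418, IV=368, V=524, VI=438
Highest average = 756 → I.
Row minima: I=420, II=40, III=10, IV=60, V=80, VI=10
Best worst-case = 420 → I.

laplace → I; maximin → I (agree)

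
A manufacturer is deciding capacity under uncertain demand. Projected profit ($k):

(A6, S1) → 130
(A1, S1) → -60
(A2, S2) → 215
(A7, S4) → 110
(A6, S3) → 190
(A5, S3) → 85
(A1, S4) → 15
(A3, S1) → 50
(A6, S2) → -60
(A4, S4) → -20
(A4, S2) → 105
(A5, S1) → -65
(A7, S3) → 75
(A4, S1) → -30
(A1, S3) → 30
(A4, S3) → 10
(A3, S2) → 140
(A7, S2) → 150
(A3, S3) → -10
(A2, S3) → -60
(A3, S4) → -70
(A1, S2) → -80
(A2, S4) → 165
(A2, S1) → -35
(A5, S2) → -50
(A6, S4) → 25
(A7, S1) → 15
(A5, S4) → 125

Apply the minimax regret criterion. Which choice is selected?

A7

Column bests: S1=130, S2=215, S3=190, S4=165.
A1 regrets: 190, 295, 160, 150 → max 295
A2 regrets: 165, 0, 250, 0 → max 250
A3 regrets: 80, 75, 200, 235 → max 235
A4 regrets: 160, 110, 180, 185 → max 185
A5 regrets: 195, 265, 105, 40 → max 265
A6 regrets: 0, 275, 0, 140 → max 275
A7 regrets: 115, 65, 115, 55 → max 115
Smallest max regret = 115 → A7.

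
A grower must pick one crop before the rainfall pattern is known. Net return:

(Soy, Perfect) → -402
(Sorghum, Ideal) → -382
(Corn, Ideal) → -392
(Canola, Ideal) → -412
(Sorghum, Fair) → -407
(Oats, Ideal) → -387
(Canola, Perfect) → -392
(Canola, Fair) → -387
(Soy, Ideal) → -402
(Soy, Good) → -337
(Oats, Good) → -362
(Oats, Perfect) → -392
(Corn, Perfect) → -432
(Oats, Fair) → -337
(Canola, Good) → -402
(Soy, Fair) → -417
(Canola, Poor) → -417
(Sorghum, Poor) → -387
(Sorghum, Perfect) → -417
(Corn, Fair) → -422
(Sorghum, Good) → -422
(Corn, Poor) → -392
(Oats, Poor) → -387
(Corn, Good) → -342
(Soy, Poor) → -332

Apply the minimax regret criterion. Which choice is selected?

Column bests: Poor=-332, Fair=-337, Good=-337, Ideal=-382, Perfect=-392.
Canola regrets: 85, 50, 65, 30, 0 → max 85
Soy regrets: 0, 80, 0, 20, 10 → max 80
Sorghum regrets: 55, 70, 85, 0, 25 → max 85
Corn regrets: 60, 85, 5, 10, 40 → max 85
Oats regrets: 55, 0, 25, 5, 0 → max 55
Smallest max regret = 55 → Oats.

Oats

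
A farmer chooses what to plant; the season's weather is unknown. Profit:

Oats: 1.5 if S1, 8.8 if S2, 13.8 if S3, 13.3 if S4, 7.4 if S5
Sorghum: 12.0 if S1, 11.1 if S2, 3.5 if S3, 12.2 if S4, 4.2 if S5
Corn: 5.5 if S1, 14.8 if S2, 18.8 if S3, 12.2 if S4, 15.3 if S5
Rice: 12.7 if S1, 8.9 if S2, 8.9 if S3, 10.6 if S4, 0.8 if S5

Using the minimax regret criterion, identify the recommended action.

Column bests: S1=12.7, S2=14.8, S3=18.8, S4=13.3, S5=15.3.
Oats regrets: 11.2, 6.0, 5.0, 0.0, 7.9 → max 11.2
Sorghum regrets: 0.7, 3.7, 15.3, 1.1, 11.1 → max 15.3
Corn regrets: 7.2, 0.0, 0.0, 1.1, 0.0 → max 7.2
Rice regrets: 0.0, 5.9, 9.9, 2.7, 14.5 → max 14.5
Smallest max regret = 7.2 → Corn.

Corn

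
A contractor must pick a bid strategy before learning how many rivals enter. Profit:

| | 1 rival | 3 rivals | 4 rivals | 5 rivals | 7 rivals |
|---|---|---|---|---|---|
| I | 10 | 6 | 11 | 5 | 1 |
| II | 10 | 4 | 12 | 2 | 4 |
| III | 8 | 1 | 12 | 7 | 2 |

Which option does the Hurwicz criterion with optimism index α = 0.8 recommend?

II

I: 0.8·11 + 0.2·1 = 9
II: 0.8·12 + 0.2·2 = 10
III: 0.8·12 + 0.2·1 = 9.8
Highest Hurwicz score = 10 → II.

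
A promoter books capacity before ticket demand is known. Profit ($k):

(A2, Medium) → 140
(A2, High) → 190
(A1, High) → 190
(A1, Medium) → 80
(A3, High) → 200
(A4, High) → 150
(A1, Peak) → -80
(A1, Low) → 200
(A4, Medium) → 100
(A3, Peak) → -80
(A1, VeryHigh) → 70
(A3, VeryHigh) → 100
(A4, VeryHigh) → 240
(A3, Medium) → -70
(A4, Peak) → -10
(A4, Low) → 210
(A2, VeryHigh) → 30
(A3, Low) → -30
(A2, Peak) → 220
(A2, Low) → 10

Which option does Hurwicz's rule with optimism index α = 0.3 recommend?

A1: 0.3·200 + 0.7·(-80) = 4
A2: 0.3·220 + 0.7·10 = 73
A3: 0.3·200 + 0.7·(-80) = 4
A4: 0.3·240 + 0.7·(-10) = 65
Highest Hurwicz score = 73 → A2.

A2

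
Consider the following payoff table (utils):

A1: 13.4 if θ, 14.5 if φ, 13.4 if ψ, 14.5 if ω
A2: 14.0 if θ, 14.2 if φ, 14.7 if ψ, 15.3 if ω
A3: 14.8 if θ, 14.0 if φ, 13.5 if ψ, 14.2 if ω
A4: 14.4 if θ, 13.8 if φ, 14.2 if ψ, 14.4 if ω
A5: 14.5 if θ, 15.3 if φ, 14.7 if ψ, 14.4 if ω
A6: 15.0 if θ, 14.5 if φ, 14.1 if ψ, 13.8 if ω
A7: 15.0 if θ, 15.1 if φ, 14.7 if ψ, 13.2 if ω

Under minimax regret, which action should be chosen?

A5

Column bests: θ=15.0, φ=15.3, ψ=14.7, ω=15.3.
A1 regrets: 1.6, 0.8, 1.3, 0.8 → max 1.6
A2 regrets: 1.0, 1.1, 0.0, 0.0 → max 1.1
A3 regrets: 0.2, 1.3, 1.2, 1.1 → max 1.3
A4 regrets: 0.6, 1.5, 0.5, 0.9 → max 1.5
A5 regrets: 0.5, 0.0, 0.0, 0.9 → max 0.9
A6 regrets: 0.0, 0.8, 0.6, 1.5 → max 1.5
A7 regrets: 0.0, 0.2, 0.0, 2.1 → max 2.1
Smallest max regret = 0.9 → A5.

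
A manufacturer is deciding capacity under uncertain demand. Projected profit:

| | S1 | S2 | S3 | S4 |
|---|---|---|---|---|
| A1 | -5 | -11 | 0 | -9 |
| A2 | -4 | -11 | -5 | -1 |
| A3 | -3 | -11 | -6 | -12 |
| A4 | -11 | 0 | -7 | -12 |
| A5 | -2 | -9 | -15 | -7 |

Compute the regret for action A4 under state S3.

Best payoff under S3 is 0.
Regret = 0 − (-7) = 7.

7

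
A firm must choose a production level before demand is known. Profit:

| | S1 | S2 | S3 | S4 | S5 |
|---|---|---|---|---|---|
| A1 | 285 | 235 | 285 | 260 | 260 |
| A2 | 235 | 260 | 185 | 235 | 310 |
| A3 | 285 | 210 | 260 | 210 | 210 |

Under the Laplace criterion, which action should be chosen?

A1

Row averages: A1=265, A2=245, A3=235
Highest average = 265 → A1.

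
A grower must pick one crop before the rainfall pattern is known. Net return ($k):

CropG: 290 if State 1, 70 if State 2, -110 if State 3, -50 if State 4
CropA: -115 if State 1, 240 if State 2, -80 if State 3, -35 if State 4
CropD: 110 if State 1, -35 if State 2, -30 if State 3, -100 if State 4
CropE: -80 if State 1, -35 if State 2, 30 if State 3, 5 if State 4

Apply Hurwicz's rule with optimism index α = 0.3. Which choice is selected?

CropG: 0.3·290 + 0.7·(-110) = 10
CropA: 0.3·240 + 0.7·(-115) = -8.5
CropD: 0.3·110 + 0.7·(-100) = -37
CropE: 0.3·30 + 0.7·(-80) = -47
Highest Hurwicz score = 10 → CropG.

CropG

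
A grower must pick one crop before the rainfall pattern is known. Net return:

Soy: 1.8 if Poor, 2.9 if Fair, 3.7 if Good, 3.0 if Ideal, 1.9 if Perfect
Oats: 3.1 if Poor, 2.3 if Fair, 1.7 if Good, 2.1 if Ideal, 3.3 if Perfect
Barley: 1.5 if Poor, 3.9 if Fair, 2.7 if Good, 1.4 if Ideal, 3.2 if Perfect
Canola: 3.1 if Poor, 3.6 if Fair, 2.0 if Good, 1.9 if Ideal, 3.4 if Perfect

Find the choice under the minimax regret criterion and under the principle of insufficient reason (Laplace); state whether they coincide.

Column bests: Poor=3.1, Fair=3.9, Good=3.7, Ideal=3.0, Perfect=3.4.
Soy regrets: 1.3, 1.0, 0.0, 0.0, 1.5 → max 1.5
Oats regrets: 0.0, 1.6, 2.0, 0.9, 0.1 → max 2.0
Barley regrets: 1.6, 0.0, 1.0, 1.6, 0.2 → max 1.6
Canola regrets: 0.0, 0.3, 1.7, 1.1, 0.0 → max 1.7
Smallest max regret = 1.5 → Soy.
Row averages: Soy=2.66, Oats=2.5, Barley=2.54, Canola=2.8
Highest average = 2.8 → Canola.

minimax regret → Soy; laplace → Canola (disagree)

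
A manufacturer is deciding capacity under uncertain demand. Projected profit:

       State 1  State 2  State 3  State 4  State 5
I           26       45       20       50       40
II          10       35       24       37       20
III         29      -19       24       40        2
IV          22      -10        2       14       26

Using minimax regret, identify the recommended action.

I

Column bests: State 1=29, State 2=45, State 3=24, State 4=50, State 5=40.
I regrets: 3, 0, 4, 0, 0 → max 4
II regrets: 19, 10, 0, 13, 20 → max 20
III regrets: 0, 64, 0, 10, 38 → max 64
IV regrets: 7, 55, 22, 36, 14 → max 55
Smallest max regret = 4 → I.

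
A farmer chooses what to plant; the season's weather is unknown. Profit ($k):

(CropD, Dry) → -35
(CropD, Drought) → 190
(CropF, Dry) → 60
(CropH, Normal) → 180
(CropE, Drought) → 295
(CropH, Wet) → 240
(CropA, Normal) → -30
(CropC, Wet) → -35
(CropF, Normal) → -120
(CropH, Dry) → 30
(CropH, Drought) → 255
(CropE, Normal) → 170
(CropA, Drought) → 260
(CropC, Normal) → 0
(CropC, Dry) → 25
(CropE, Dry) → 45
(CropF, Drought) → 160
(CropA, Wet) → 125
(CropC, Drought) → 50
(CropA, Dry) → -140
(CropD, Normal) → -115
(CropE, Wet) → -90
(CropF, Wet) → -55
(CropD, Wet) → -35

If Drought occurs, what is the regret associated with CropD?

Best payoff under Drought is 295.
Regret = 295 − 190 = 105.

105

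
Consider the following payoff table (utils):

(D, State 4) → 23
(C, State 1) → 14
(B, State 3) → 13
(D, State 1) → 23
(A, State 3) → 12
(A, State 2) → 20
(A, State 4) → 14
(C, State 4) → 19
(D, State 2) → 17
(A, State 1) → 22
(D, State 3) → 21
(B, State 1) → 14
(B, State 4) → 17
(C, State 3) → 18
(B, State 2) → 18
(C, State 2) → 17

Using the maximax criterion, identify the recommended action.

Row maxima: A=22, B=18, C=19, D=23
Best best-case = 23 → D.

D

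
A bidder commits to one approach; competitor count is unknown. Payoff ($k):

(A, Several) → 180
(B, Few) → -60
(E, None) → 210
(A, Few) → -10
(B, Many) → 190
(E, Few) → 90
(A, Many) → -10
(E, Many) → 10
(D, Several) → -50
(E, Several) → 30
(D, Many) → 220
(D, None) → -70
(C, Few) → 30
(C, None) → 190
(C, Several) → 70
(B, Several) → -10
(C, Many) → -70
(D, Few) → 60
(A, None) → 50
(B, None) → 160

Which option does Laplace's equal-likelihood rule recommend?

E

Row averages: A=52.5, B=70, C=55, D=40, E=85
Highest average = 85 → E.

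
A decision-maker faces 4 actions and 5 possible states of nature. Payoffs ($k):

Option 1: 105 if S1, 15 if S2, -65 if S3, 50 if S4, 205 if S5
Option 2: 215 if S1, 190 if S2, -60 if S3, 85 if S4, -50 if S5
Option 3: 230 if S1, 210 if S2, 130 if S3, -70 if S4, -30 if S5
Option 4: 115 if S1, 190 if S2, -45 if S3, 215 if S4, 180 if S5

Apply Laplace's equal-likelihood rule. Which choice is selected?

Row averages: Option 1=62, Option 2=76, Option 3=94, Option 4=131
Highest average = 131 → Option 4.

Option 4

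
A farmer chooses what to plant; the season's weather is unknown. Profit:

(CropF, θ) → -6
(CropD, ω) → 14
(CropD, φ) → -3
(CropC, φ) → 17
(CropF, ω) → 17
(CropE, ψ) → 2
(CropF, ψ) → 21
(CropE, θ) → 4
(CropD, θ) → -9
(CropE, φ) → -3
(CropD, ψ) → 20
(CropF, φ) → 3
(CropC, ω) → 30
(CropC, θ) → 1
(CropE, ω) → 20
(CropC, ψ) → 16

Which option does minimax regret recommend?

Column bests: θ=4, φ=17, ψ=21, ω=30.
CropF regrets: 10, 14, 0, 13 → max 14
CropC regrets: 3, 0, 5, 0 → max 5
CropE regrets: 0, 20, 19, 10 → max 20
CropD regrets: 13, 20, 1, 16 → max 20
Smallest max regret = 5 → CropC.

CropC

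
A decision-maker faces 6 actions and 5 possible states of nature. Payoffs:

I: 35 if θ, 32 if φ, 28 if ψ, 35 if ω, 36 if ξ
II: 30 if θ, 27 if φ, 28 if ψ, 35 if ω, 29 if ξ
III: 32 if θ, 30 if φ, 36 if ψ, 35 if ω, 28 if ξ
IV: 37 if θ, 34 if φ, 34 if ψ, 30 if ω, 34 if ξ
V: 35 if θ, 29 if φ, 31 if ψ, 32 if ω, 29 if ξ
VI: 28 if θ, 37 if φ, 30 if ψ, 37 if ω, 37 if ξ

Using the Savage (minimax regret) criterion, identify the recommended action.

Column bests: θ=37, φ=37, ψ=36, ω=37, ξ=37.
I regrets: 2, 5, 8, 2, 1 → max 8
II regrets: 7, 10, 8, 2, 8 → max 10
III regrets: 5, 7, 0, 2, 9 → max 9
IV regrets: 0, 3, 2, 7, 3 → max 7
V regrets: 2, 8, 5, 5, 8 → max 8
VI regrets: 9, 0, 6, 0, 0 → max 9
Smallest max regret = 7 → IV.

IV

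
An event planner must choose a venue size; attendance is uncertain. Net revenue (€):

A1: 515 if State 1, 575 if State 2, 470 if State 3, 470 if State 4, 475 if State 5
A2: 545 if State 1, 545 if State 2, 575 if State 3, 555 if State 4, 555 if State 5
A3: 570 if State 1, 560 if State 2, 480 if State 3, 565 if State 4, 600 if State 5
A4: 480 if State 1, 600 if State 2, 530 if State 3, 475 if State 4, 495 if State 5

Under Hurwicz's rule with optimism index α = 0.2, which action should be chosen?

A1: 0.2·575 + 0.8·470 = 491
A2: 0.2·575 + 0.8·545 = 551
A3: 0.2·600 + 0.8·480 = 504
A4: 0.2·600 + 0.8·475 = 500
Highest Hurwicz score = 551 → A2.

A2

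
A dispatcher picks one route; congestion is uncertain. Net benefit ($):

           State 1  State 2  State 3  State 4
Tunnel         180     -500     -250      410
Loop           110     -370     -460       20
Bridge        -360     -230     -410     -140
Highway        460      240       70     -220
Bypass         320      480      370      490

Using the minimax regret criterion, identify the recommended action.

Bypass

Column bests: State 1=460, State 2=480, State 3=370, State 4=490.
Tunnel regrets: 280, 980, 620, 80 → max 980
Loop regrets: 350, 850, 830, 470 → max 850
Bridge regrets: 820, 710, 780, 630 → max 820
Highway regrets: 0, 240, 300, 710 → max 710
Bypass regrets: 140, 0, 0, 0 → max 140
Smallest max regret = 140 → Bypass.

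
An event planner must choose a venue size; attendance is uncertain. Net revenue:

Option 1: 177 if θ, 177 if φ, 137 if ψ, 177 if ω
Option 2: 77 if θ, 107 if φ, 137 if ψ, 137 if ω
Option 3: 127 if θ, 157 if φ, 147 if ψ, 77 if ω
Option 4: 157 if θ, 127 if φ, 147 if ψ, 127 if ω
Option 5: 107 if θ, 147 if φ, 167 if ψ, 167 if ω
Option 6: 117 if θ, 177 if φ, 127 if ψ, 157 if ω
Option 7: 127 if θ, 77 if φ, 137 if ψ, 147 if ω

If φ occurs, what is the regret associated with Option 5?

Best payoff under φ is 177.
Regret = 177 − 147 = 30.

30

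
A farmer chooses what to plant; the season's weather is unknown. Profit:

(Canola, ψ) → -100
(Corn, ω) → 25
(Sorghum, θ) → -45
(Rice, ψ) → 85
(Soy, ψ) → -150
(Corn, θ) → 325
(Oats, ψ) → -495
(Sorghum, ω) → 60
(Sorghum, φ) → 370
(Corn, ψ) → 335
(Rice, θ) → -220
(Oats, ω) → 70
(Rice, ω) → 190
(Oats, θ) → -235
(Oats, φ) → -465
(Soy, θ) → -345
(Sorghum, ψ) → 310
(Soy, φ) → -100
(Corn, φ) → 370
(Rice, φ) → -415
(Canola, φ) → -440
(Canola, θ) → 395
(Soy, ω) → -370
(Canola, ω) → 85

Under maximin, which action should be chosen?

Corn

Row minima: Corn=25, Rice=-415, Canola=-440, Sorghum=-45, Oats=-495, Soy=-370
Best worst-case = 25 → Corn.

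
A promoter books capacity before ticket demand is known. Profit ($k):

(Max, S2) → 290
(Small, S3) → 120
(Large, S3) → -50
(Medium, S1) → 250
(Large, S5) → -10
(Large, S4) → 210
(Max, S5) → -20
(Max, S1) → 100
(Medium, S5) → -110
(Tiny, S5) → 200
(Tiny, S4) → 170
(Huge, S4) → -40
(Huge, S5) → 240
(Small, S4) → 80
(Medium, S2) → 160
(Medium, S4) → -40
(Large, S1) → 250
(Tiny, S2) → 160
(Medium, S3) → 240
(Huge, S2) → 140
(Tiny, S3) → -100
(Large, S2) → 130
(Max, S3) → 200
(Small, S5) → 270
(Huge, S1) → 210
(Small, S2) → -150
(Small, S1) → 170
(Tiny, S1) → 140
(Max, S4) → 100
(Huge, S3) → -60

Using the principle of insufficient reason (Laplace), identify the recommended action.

Max

Row averages: Tiny=114, Small=98, Medium=100, Large=106, Huge=98, Max=134
Highest average = 134 → Max.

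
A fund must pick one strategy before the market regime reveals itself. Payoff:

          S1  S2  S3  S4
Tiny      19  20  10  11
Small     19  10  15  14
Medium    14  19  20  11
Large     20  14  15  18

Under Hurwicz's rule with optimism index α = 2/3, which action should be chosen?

Large

Tiny: 2/3·20 + 1/3·10 = 50/3
Small: 2/3·19 + 1/3·10 = 16
Medium: 2/3·20 + 1/3·11 = 17
Large: 2/3·20 + 1/3·14 = 18
Highest Hurwicz score = 18 → Large.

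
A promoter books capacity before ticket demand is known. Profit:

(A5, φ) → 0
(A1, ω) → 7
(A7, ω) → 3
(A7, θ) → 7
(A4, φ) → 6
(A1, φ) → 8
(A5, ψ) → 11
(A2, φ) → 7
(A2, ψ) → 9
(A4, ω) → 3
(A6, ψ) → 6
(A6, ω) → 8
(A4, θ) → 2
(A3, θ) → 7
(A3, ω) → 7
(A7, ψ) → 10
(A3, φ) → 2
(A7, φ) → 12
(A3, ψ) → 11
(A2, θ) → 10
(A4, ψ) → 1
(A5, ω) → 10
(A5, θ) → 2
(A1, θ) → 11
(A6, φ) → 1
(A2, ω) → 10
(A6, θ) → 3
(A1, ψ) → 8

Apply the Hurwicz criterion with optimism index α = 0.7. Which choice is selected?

A1: 0.7·11 + 0.3·7 = 9.8
A2: 0.7·10 + 0.3·7 = 9.1
A3: 0.7·11 + 0.3·2 = 8.3
A4: 0.7·6 + 0.3·1 = 4.5
A5: 0.7·11 + 0.3·0 = 7.7
A6: 0.7·8 + 0.3·1 = 5.9
A7: 0.7·12 + 0.3·3 = 9.3
Highest Hurwicz score = 9.8 → A1.

A1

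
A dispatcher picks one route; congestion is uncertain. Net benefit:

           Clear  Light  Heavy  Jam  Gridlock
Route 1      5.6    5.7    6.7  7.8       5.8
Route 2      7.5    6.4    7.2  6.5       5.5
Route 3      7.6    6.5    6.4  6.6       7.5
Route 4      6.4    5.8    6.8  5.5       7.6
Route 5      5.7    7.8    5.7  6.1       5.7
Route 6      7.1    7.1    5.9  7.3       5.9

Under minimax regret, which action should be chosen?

Column bests: Clear=7.6, Light=7.8, Heavy=7.2, Jam=7.8, Gridlock=7.6.
Route 1 regrets: 2.0, 2.1, 0.5, 0.0, 1.8 → max 2.1
Route 2 regrets: 0.1, 1.4, 0.0, 1.3, 2.1 → max 2.1
Route 3 regrets: 0.0, 1.3, 0.8, 1.2, 0.1 → max 1.3
Route 4 regrets: 1.2, 2.0, 0.4, 2.3, 0.0 → max 2.3
Route 5 regrets: 1.9, 0.0, 1.5, 1.7, 1.9 → max 1.9
Route 6 regrets: 0.5, 0.7, 1.3, 0.5, 1.7 → max 1.7
Smallest max regret = 1.3 → Route 3.

Route 3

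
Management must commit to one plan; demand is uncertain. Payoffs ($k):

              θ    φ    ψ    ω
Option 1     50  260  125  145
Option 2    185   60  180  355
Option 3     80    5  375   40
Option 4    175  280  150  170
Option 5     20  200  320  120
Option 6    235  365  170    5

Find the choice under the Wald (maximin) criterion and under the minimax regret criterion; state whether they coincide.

maximin → Option 4; minimax regret → Option 4 (agree)

Row minima: Option 1=50, Option 2=60, Option 3=5, Option 4=150, Option 5=20, Option 6=5
Best worst-case = 150 → Option 4.
Column bests: θ=235, φ=365, ψ=375, ω=355.
Option 1 regrets: 185, 105, 250, 210 → max 250
Option 2 regrets: 50, 305, 195, 0 → max 305
Option 3 regrets: 155, 360, 0, 315 → max 360
Option 4 regrets: 60, 85, 225, 185 → max 225
Option 5 regrets: 215, 165, 55, 235 → max 235
Option 6 regrets: 0, 0, 205, 350 → max 350
Smallest max regret = 225 → Option 4.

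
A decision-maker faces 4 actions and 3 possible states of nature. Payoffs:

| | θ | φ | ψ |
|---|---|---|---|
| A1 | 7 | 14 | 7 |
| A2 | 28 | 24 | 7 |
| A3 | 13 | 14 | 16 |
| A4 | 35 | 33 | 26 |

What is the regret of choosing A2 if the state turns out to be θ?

Best payoff under θ is 35.
Regret = 35 − 28 = 7.

7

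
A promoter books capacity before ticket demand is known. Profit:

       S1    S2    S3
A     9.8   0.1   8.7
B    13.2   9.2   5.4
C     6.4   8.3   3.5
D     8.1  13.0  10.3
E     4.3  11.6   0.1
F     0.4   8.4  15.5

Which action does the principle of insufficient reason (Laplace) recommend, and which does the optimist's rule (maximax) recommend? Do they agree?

laplace → D; maximax → F (disagree)

Row averages: A=6.2, B=139/15, C=91/15, D=157/15, E=16/3, F=8.1
Highest average = 157/15 → D.
Row maxima: A=9.8, B=13.2, C=8.3, D=13.0, E=11.6, F=15.5
Best best-case = 15.5 → F.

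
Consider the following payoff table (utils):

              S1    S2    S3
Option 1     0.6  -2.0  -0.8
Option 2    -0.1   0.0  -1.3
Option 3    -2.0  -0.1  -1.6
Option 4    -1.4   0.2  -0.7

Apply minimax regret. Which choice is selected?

Option 2

Column bests: S1=0.6, S2=0.2, S3=-0.7.
Option 1 regrets: 0.0, 2.2, 0.1 → max 2.2
Option 2 regrets: 0.7, 0.2, 0.6 → max 0.7
Option 3 regrets: 2.6, 0.3, 0.9 → max 2.6
Option 4 regrets: 2.0, 0.0, 0.0 → max 2.0
Smallest max regret = 0.7 → Option 2.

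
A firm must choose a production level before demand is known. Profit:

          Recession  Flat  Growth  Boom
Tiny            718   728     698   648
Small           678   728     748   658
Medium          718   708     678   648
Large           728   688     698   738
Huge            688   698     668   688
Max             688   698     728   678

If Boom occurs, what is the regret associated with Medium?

90

Best payoff under Boom is 738.
Regret = 738 − 648 = 90.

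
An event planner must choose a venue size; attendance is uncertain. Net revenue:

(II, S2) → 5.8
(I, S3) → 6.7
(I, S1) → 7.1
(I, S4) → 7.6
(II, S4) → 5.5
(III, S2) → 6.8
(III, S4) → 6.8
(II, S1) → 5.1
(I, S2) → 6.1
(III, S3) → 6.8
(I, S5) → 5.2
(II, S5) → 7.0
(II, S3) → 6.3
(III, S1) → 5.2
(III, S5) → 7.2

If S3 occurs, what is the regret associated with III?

0.0

Best payoff under S3 is 6.8.
Regret = 6.8 − 6.8 = 0.0.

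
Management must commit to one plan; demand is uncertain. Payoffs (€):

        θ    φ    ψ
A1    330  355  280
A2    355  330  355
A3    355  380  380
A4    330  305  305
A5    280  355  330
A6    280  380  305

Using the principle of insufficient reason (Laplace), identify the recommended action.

A3

Row averages: A1=965/3, A2=1040/3, A3=1115/3, A4=940/3, A5=965/3, A6=965/3
Highest average = 1115/3 → A3.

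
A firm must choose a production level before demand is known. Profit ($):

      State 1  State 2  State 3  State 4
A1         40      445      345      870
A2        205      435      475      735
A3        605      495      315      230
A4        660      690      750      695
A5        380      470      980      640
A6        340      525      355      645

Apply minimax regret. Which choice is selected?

A4

Column bests: State 1=660, State 2=690, State 3=980, State 4=870.
A1 regrets: 620, 245, 635, 0 → max 635
A2 regrets: 455, 255, 505, 135 → max 505
A3 regrets: 55, 195, 665, 640 → max 665
A4 regrets: 0, 0, 230, 175 → max 230
A5 regrets: 280, 220, 0, 230 → max 280
A6 regrets: 320, 165, 625, 225 → max 625
Smallest max regret = 230 → A4.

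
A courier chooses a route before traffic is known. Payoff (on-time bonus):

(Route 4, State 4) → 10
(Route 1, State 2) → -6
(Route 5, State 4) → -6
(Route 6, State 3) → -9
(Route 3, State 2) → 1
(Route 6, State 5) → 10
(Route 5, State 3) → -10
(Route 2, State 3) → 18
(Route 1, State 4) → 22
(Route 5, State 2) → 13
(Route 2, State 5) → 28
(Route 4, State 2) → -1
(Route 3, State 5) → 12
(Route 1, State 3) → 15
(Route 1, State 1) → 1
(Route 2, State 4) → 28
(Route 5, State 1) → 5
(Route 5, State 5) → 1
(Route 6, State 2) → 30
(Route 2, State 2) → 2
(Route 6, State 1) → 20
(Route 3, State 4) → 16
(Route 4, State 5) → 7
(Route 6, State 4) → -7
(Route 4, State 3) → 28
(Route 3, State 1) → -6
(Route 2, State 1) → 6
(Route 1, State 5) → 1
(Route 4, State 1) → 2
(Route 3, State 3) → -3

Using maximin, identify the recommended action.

Route 2

Row minima: Route 1=-6, Route 2=2, Route 3=-6, Route 4=-1, Route 5=-10, Route 6=-9
Best worst-case = 2 → Route 2.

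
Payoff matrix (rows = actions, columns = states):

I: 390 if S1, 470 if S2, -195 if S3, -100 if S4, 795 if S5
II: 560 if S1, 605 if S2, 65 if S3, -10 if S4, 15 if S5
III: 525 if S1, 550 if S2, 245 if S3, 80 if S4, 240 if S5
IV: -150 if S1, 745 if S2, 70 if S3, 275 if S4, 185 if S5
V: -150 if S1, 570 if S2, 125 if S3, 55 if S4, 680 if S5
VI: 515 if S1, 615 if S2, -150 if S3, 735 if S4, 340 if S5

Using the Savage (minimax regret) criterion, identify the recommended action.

Column bests: S1=560, S2=745, S3=245, S4=735, S5=795.
I regrets: 170, 275, 440, 835, 0 → max 835
II regrets: 0, 140, 180, 745, 780 → max 780
III regrets: 35, 195, 0, 655, 555 → max 655
IV regrets: 710, 0, 175, 460, 610 → max 710
V regrets: 710, 175, 120, 680, 115 → max 710
VI regrets: 45, 130, 395, 0, 455 → max 455
Smallest max regret = 455 → VI.

VI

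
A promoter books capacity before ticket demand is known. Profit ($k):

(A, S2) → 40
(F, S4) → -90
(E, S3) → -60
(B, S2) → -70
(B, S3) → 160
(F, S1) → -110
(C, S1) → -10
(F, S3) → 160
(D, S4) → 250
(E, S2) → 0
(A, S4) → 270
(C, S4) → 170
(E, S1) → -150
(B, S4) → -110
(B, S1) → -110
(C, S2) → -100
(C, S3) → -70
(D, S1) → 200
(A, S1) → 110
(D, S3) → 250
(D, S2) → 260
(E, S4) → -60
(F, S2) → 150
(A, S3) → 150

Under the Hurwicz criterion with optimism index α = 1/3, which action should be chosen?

D

A: 1/3·270 + 2/3·40 = 350/3
B: 1/3·160 + 2/3·(-110) = -20
C: 1/3·170 + 2/3·(-100) = -10
D: 1/3·260 + 2/3·200 = 220
E: 1/3·0 + 2/3·(-150) = -100
F: 1/3·160 + 2/3·(-110) = -20
Highest Hurwicz score = 220 → D.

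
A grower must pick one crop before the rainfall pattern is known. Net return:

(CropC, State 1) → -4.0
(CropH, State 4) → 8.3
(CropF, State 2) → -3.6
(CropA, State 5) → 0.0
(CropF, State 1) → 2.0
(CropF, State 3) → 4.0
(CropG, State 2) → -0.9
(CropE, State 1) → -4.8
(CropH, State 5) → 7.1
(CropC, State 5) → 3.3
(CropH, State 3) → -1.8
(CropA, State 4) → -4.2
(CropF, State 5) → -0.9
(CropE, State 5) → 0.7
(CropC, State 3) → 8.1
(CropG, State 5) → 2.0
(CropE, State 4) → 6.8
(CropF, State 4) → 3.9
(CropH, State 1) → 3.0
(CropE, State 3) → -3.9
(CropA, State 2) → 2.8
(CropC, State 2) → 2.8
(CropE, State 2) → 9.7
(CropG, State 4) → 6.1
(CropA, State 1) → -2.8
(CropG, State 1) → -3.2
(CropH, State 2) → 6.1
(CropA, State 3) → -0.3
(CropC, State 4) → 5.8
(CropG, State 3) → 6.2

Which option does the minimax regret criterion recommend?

CropC

Column bests: State 1=3.0, State 2=9.7, State 3=8.1, State 4=8.3, State 5=7.1.
CropE regrets: 7.8, 0.0, 12.0, 1.5, 6.4 → max 12.0
CropH regrets: 0.0, 3.6, 9.9, 0.0, 0.0 → max 9.9
CropA regrets: 5.8, 6.9, 8.4, 12.5, 7.1 → max 12.5
CropG regrets: 6.2, 10.6, 1.9, 2.2, 5.1 → max 10.6
CropC regrets: 7.0, 6.9, 0.0, 2.5, 3.8 → max 7.0
CropF regrets: 1.0, 13.3, 4.1, 4.4, 8.0 → max 13.3
Smallest max regret = 7.0 → CropC.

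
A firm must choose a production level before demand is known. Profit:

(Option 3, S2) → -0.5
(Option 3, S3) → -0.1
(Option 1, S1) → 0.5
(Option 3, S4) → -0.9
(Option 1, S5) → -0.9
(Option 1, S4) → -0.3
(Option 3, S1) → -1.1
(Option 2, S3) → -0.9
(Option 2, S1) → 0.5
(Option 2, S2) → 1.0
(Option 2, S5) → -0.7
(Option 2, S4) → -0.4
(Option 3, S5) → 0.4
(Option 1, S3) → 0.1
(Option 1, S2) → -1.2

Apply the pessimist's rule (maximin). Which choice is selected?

Option 2

Row minima: Option 1=-1.2, Option 2=-0.9, Option 3=-1.1
Best worst-case = -0.9 → Option 2.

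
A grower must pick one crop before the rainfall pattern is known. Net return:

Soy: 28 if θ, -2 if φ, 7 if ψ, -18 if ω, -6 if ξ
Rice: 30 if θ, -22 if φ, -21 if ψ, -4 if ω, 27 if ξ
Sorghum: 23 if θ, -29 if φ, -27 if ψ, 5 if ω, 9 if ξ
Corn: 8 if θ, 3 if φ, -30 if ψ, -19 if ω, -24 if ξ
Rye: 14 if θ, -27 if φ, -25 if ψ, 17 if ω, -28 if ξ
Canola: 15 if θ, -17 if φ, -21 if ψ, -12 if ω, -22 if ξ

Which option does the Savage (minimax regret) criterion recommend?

Rice

Column bests: θ=30, φ=3, ψ=7, ω=17, ξ=27.
Soy regrets: 2, 5, 0, 35, 33 → max 35
Rice regrets: 0, 25, 28, 21, 0 → max 28
Sorghum regrets: 7, 32, 34, 12, 18 → max 34
Corn regrets: 22, 0, 37, 36, 51 → max 51
Rye regrets: 16, 30, 32, 0, 55 → max 55
Canola regrets: 15, 20, 28, 29, 49 → max 49
Smallest max regret = 28 → Rice.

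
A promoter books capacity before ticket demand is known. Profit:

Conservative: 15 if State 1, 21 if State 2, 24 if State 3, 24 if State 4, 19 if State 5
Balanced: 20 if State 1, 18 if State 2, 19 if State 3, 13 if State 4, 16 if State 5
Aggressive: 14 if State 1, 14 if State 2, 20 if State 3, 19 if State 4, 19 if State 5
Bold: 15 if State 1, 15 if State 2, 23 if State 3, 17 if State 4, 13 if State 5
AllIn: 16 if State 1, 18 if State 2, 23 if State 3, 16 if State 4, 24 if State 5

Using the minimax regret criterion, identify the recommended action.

Conservative

Column bests: State 1=20, State 2=21, State 3=24, State 4=24, State 5=24.
Conservative regrets: 5, 0, 0, 0, 5 → max 5
Balanced regrets: 0, 3, 5, 11, 8 → max 11
Aggressive regrets: 6, 7, 4, 5, 5 → max 7
Bold regrets: 5, 6, 1, 7, 11 → max 11
AllIn regrets: 4, 3, 1, 8, 0 → max 8
Smallest max regret = 5 → Conservative.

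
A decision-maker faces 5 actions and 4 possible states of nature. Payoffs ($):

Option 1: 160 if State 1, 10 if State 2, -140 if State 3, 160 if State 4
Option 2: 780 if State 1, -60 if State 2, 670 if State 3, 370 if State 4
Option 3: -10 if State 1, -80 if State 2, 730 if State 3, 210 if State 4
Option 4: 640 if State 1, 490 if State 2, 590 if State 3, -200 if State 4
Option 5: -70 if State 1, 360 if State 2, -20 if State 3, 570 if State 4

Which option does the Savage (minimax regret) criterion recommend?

Option 2

Column bests: State 1=780, State 2=490, State 3=730, State 4=570.
Option 1 regrets: 620, 480, 870, 410 → max 870
Option 2 regrets: 0, 550, 60, 200 → max 550
Option 3 regrets: 790, 570, 0, 360 → max 790
Option 4 regrets: 140, 0, 140, 770 → max 770
Option 5 regrets: 850, 130, 750, 0 → max 850
Smallest max regret = 550 → Option 2.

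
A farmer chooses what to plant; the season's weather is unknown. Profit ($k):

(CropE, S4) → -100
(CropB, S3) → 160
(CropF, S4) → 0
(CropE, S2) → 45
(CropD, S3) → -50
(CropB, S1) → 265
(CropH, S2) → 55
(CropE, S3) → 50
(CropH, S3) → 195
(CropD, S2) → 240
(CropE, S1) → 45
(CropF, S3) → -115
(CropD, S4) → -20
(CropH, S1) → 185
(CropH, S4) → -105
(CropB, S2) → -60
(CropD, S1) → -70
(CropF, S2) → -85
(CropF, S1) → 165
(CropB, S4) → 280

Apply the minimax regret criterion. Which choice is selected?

CropB

Column bests: S1=265, S2=240, S3=195, S4=280.
CropH regrets: 80, 185, 0, 385 → max 385
CropB regrets: 0, 300, 35, 0 → max 300
CropF regrets: 100, 325, 310, 280 → max 325
CropD regrets: 335, 0, 245, 300 → max 335
CropE regrets: 220, 195, 145, 380 → max 380
Smallest max regret = 300 → CropB.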